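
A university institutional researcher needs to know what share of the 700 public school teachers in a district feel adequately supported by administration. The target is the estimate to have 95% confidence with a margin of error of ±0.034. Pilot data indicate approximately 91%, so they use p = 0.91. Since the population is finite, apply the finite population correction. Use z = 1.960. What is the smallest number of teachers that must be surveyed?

197

Unadjusted: n₀ = 1.960² × 0.91 × 0.09 / 0.034² ≈ 272.17, so n₀ = 273.
Finite population correction with N = 700: n = n₀ / (1 + (n₀−1)/N) = 273 / (1 + 272/700) = 273 / 1.3886 ≈ 196.60.
Rounding up, n = 197.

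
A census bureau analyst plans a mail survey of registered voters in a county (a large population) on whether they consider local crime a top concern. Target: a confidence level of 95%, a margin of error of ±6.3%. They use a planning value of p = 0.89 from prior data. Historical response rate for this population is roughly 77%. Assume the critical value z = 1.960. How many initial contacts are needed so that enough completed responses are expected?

Completed interviews needed: n₀ = 1.960² × 0.0979 / 0.063² ≈ 94.76 → 95.
At a 77% response rate, contacts needed = 95 / 0.77 ≈ 123.38 → 124.

124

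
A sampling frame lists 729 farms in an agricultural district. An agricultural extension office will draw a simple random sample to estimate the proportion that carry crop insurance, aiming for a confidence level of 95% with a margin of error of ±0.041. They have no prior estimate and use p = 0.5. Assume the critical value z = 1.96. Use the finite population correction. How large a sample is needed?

Unadjusted: n₀ = 1.96² × 0.50 × 0.50 / 0.041² ≈ 571.33, so n₀ = 572.
Finite population correction with N = 729: n = n₀ / (1 + (n₀−1)/N) = 572 / (1 + 571/729) = 572 / 1.7833 ≈ 320.76.
Rounding up, n = 321.

321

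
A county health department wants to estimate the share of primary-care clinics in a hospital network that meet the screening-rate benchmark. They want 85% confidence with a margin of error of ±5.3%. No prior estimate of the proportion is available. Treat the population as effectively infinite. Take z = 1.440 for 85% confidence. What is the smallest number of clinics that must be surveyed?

185

With no prior estimate, use p = 0.5, giving p(1−p) = 0.25.
n = z²·p(1−p)/E² = 1.440² × 0.2500 / 0.053² = 2.0736 × 0.2500 / 0.002809 ≈ 184.55.
Rounding up gives n = 185.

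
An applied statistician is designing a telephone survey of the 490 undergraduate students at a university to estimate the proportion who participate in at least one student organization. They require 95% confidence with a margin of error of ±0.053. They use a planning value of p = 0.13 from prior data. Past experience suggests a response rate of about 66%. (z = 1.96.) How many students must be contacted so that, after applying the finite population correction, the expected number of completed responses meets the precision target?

Completed interviews needed (unadjusted): n₀ = 1.96² × 0.1131 / 0.053² ≈ 154.68 → 155.
FPC for N = 490: n = 155 / (1 + 154/490) = 155 / 1.3143 ≈ 117.93 → 118.
At a 66% response rate, contacts needed = 118 / 0.66 ≈ 178.79 → 179.

179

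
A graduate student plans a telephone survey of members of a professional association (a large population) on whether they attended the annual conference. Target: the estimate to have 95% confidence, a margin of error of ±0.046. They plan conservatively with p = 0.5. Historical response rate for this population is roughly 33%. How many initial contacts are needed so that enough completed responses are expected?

For 95% confidence, z = 1.96.
Completed interviews needed: n₀ = 1.96² × 0.2500 / 0.046² ≈ 453.88 → 454.
At a 33% response rate, contacts needed = 454 / 0.33 ≈ 1375.76 → 1376.

1376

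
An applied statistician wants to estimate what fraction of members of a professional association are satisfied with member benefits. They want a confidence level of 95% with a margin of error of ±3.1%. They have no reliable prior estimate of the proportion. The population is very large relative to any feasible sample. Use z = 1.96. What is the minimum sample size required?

With no prior estimate, use p = 0.5, giving p(1−p) = 0.25.
n = z²·p(1−p)/E² = 1.96² × 0.2500 / 0.031² = 3.8416 × 0.2500 / 0.000961 ≈ 999.38.
Rounding up gives n = 1000.

1000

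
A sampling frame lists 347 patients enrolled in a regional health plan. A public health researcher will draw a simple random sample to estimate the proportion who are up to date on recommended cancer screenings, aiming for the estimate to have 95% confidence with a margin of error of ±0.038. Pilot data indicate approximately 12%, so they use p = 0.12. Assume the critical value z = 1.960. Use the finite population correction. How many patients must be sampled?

156

Unadjusted: n₀ = 1.960² × 0.12 × 0.88 / 0.038² ≈ 280.94, so n₀ = 281.
Finite population correction with N = 347: n = n₀ / (1 + (n₀−1)/N) = 281 / (1 + 280/347) = 281 / 1.8069 ≈ 155.51.
Rounding up, n = 156.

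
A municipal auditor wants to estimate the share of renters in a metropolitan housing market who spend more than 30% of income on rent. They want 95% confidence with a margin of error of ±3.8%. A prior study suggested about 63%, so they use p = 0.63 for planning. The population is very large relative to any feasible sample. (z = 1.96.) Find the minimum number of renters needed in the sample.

621

With p = 0.63, p(1−p) = 0.2331.
n = z²·p(1−p)/E² = 1.96² × 0.2331 / 0.038² = 3.8416 × 0.2331 / 0.001444 ≈ 620.14.
Rounding up gives n = 621.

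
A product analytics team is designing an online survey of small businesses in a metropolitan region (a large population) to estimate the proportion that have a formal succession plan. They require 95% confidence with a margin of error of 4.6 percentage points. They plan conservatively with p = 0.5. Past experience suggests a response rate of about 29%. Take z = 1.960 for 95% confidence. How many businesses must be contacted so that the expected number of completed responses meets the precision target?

1566

Completed interviews needed: n₀ = 1.960² × 0.2500 / 0.046² ≈ 453.88 → 454.
At a 29% response rate, contacts needed = 454 / 0.29 ≈ 1565.52 → 1566.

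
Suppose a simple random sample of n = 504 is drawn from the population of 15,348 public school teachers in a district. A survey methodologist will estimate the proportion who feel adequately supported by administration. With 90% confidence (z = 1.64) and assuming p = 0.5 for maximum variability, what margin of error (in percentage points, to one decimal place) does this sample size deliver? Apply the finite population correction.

3.6

Finite-population factor: (N−n)/(N−1) = (15348−504)/(15348−1) = 0.9672.
SE(p̂) = √[p(1−p)/n · (N−n)/(N−1)] = √[0.2500/504 × 0.9672] = 0.02190.
E = z × SE = 1.64 × 0.02190 = 0.03592 ≈ 3.6 percentage points.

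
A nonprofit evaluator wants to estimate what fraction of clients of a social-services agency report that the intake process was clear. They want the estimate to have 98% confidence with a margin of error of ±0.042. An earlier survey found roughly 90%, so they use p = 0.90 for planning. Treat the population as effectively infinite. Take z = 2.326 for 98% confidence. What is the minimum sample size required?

With p = 0.90, p(1−p) = 0.0900.
n = z²·p(1−p)/E² = 2.326² × 0.0900 / 0.042² = 5.4103 × 0.0900 / 0.001764 ≈ 276.03.
Rounding up gives n = 277.

277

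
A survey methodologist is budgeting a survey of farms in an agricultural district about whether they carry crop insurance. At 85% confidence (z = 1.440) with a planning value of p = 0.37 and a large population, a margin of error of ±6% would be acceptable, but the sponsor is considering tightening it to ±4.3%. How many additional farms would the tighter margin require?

127

At ±6%: n = 1.440² × 0.2331 / 0.060² ≈ 134.27 → 135.
At ±4.3%: n = 1.440² × 0.2331 / 0.043² ≈ 261.41 → 262.
Additional respondents: 262 − 135 = 127.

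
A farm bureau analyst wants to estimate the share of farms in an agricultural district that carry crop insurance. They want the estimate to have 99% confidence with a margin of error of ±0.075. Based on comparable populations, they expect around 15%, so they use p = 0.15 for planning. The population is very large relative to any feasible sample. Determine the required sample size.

151

For 99% confidence, z = 2.58.
With p = 0.15, p(1−p) = 0.1275.
n = z²·p(1−p)/E² = 2.58² × 0.1275 / 0.075² = 6.6564 × 0.1275 / 0.005625 ≈ 150.88.
Rounding up gives n = 151.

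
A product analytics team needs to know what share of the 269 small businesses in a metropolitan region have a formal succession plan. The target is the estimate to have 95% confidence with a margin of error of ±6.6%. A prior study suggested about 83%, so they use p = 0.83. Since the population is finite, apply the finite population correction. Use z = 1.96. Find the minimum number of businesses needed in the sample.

86

Unadjusted: n₀ = 1.96² × 0.83 × 0.17 / 0.066² ≈ 124.44, so n₀ = 125.
Finite population correction with N = 269: n = n₀ / (1 + (n₀−1)/N) = 125 / (1 + 124/269) = 125 / 1.4610 ≈ 85.56.
Rounding up, n = 86.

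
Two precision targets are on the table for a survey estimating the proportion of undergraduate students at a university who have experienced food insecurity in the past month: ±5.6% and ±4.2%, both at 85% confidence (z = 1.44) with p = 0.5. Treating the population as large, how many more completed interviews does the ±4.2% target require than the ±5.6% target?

At ±5.6%: n = 1.44² × 0.2500 / 0.056² ≈ 165.31 → 166.
At ±4.2%: n = 1.44² × 0.2500 / 0.042² ≈ 293.88 → 294.
Additional respondents: 294 − 166 = 128.

128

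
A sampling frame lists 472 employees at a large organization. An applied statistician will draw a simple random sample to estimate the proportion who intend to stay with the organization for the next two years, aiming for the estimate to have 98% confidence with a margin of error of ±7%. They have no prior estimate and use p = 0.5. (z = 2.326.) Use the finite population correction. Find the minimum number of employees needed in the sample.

Unadjusted: n₀ = 2.326² × 0.50 × 0.50 / 0.070² ≈ 276.03, so n₀ = 277.
Finite population correction with N = 472: n = n₀ / (1 + (n₀−1)/N) = 277 / (1 + 276/472) = 277 / 1.5847 ≈ 174.79.
Rounding up, n = 175.

175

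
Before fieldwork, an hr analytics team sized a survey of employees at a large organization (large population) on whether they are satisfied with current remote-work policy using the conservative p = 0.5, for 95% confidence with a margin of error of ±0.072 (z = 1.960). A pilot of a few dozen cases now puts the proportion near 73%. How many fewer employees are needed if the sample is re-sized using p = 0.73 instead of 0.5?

Conservative (p = 0.5): n = 1.960² × 0.25 / 0.072² ≈ 185.26 → 186.
Using p = 0.73: p(1−p) = 0.1971, so n = 1.960² × 0.1971 / 0.072² ≈ 146.06 → 147.
Reduction: 186 − 147 = 39.

39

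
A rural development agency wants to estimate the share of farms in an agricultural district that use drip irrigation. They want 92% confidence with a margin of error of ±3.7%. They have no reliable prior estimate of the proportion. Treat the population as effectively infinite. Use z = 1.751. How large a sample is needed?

With no prior estimate, use p = 0.5, giving p(1−p) = 0.25.
n = z²·p(1−p)/E² = 1.751² × 0.2500 / 0.037² = 3.0660 × 0.2500 / 0.001369 ≈ 559.90.
Rounding up gives n = 560.

560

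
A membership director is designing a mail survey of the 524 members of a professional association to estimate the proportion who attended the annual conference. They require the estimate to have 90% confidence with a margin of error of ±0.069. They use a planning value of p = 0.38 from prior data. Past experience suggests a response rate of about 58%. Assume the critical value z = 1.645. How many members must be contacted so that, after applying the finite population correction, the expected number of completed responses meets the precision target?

185

Completed interviews needed (unadjusted): n₀ = 1.645² × 0.2356 / 0.069² ≈ 133.91 → 134.
FPC for N = 524: n = 134 / (1 + 133/524) = 134 / 1.2538 ≈ 106.87 → 107.
At a 58% response rate, contacts needed = 107 / 0.58 ≈ 184.48 → 185.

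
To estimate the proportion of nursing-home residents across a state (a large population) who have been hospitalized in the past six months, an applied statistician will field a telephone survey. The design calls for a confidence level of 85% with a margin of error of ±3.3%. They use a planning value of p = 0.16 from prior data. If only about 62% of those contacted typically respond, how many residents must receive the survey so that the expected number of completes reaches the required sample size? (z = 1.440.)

Completed interviews needed: n₀ = 1.440² × 0.1344 / 0.033² ≈ 255.92 → 256.
At a 62% response rate, contacts needed = 256 / 0.62 ≈ 412.90 → 413.

413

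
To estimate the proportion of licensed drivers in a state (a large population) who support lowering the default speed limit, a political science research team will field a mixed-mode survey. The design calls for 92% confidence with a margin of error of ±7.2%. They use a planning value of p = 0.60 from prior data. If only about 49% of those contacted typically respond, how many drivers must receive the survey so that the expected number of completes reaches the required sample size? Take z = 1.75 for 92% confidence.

Completed interviews needed: n₀ = 1.75² × 0.2400 / 0.072² ≈ 141.78 → 142.
At a 49% response rate, contacts needed = 142 / 0.49 ≈ 289.80 → 290.

290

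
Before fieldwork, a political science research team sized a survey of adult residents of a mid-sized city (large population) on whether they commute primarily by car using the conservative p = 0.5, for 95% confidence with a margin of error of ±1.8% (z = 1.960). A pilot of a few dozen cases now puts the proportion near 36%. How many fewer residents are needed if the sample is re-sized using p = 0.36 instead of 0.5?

Conservative (p = 0.5): n = 1.960² × 0.25 / 0.018² ≈ 2964.20 → 2965.
Using p = 0.36: p(1−p) = 0.2304, so n = 1.960² × 0.2304 / 0.018² ≈ 2731.80 → 2732.
Reduction: 2965 − 2732 = 233.

233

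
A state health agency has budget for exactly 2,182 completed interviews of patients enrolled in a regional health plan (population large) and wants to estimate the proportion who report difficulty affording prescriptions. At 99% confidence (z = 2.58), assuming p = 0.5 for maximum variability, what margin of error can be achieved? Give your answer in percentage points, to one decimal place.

SE(p̂) = √[p(1−p)/n] = √[0.2500/2182] = 0.01070.
E = z × SE = 2.58 × 0.01070 = 0.02762, or 2.8 percentage points.

2.8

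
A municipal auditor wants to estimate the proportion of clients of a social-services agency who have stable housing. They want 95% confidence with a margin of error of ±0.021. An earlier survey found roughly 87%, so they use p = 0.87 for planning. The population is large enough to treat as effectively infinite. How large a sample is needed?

For 95% confidence, z = 1.960.
With p = 0.87, p(1−p) = 0.1131.
n = z²·p(1−p)/E² = 1.960² × 0.1131 / 0.021² = 3.8416 × 0.1131 / 0.000441 ≈ 985.23.
Rounding up gives n = 986.

986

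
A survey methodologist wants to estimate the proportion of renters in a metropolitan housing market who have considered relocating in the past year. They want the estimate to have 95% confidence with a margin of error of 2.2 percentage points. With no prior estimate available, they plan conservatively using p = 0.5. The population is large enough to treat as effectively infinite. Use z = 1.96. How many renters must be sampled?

1985

With p = 0.5, p(1−p) = 0.25.
n = z²·p(1−p)/E² = 1.96² × 0.2500 / 0.022² = 3.8416 × 0.2500 / 0.000484 ≈ 1984.30.
Rounding up gives n = 1985.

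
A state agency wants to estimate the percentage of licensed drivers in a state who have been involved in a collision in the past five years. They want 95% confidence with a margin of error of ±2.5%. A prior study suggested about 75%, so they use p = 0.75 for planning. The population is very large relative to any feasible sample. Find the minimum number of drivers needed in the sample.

1153

For 95% confidence, z = 1.960.
With p = 0.75, p(1−p) = 0.1875.
n = z²·p(1−p)/E² = 1.960² × 0.1875 / 0.025² = 3.8416 × 0.1875 / 0.000625 ≈ 1152.48.
Rounding up gives n = 1153.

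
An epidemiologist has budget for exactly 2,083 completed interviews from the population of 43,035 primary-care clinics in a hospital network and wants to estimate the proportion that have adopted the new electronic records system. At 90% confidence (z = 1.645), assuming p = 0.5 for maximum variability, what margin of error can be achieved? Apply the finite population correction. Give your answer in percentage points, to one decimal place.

Finite-population factor: (N−n)/(N−1) = (43035−2083)/(43035−1) = 0.9516.
SE(p̂) = √[p(1−p)/n · (N−n)/(N−1)] = √[0.2500/2083 × 0.9516] = 0.01069.
E = z × SE = 1.645 × 0.01069 = 0.01758 ≈ 1.8 percentage points.

1.8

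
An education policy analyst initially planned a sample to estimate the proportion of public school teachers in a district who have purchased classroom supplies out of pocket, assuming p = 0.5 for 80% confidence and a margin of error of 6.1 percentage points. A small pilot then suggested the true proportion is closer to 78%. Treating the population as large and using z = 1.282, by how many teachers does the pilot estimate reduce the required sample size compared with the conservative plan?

Conservative (p = 0.5): n = 1.282² × 0.25 / 0.061² ≈ 110.42 → 111.
Using p = 0.78: p(1−p) = 0.1716, so n = 1.282² × 0.1716 / 0.061² ≈ 75.79 → 76.
Reduction: 111 − 76 = 35.

35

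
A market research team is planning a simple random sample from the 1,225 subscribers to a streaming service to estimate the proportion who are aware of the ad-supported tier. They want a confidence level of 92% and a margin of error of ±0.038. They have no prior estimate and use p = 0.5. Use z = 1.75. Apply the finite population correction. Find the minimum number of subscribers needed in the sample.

371

Unadjusted: n₀ = 1.75² × 0.50 × 0.50 / 0.038² ≈ 530.21, so n₀ = 531.
Finite population correction with N = 1,225: n = n₀ / (1 + (n₀−1)/N) = 531 / (1 + 530/1225) = 531 / 1.4327 ≈ 370.64.
Rounding up, n = 371.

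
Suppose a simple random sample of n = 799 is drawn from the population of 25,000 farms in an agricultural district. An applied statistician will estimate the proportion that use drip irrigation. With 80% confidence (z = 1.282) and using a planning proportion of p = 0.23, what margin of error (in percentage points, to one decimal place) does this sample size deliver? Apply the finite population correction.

Finite-population factor: (N−n)/(N−1) = (25000−799)/(25000−1) = 0.9681.
SE(p̂) = √[p(1−p)/n · (N−n)/(N−1)] = √[0.1771/799 × 0.9681] = 0.01465.
E = z × SE = 1.282 × 0.01465 = 0.01878 ≈ 1.9 percentage points.

1.9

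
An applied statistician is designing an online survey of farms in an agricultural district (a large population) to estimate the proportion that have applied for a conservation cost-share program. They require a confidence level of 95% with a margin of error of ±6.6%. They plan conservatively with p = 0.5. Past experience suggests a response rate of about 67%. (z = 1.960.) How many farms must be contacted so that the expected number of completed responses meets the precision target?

Completed interviews needed: n₀ = 1.960² × 0.2500 / 0.066² ≈ 220.48 → 221.
At a 67% response rate, contacts needed = 221 / 0.67 ≈ 329.85 → 330.

330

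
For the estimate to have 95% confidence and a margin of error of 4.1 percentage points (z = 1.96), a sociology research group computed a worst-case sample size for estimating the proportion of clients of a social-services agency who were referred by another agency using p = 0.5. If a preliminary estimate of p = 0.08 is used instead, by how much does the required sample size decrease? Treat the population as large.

Conservative (p = 0.5): n = 1.96² × 0.25 / 0.041² ≈ 571.33 → 572.
Using p = 0.08: p(1−p) = 0.0736, so n = 1.96² × 0.0736 / 0.041² ≈ 168.20 → 169.
Reduction: 572 − 169 = 403.

403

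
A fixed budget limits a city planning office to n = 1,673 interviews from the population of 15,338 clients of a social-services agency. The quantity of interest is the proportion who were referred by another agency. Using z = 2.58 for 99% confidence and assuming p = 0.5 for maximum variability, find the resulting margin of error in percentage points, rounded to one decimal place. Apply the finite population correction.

Finite-population factor: (N−n)/(N−1) = (15338−1673)/(15338−1) = 0.8910.
SE(p̂) = √[p(1−p)/n · (N−n)/(N−1)] = √[0.2500/1673 × 0.8910] = 0.01154.
E = z × SE = 2.58 × 0.01154 = 0.02977 ≈ 3.0 percentage points.

3.0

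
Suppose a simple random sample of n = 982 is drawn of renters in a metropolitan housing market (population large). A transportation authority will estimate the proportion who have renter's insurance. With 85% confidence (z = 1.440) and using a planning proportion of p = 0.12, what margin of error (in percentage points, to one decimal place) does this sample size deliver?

SE(p̂) = √[p(1−p)/n] = √[0.1056/982] = 0.01037.
E = z × SE = 1.440 × 0.01037 = 0.01493, or 1.5 percentage points.

1.5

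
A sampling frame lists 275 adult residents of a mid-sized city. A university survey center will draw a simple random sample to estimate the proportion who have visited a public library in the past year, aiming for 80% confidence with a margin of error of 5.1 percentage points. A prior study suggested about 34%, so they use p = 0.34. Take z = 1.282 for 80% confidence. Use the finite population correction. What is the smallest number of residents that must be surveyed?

94

Unadjusted: n₀ = 1.282² × 0.34 × 0.66 / 0.051² ≈ 141.79, so n₀ = 142.
Finite population correction with N = 275: n = n₀ / (1 + (n₀−1)/N) = 142 / (1 + 141/275) = 142 / 1.5127 ≈ 93.87.
Rounding up, n = 94.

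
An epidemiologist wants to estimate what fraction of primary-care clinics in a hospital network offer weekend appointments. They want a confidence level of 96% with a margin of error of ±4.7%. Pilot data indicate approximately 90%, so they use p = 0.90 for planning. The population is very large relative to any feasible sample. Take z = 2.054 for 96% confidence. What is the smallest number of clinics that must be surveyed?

With p = 0.90, p(1−p) = 0.0900.
n = z²·p(1−p)/E² = 2.054² × 0.0900 / 0.047² = 4.2189 × 0.0900 / 0.002209 ≈ 171.89.
Rounding up gives n = 172.

172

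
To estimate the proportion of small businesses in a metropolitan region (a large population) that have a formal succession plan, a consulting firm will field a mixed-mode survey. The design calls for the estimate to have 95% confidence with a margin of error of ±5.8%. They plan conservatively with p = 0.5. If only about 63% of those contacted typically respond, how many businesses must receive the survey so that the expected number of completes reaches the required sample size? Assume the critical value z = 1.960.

Completed interviews needed: n₀ = 1.960² × 0.2500 / 0.058² ≈ 285.49 → 286.
At a 63% response rate, contacts needed = 286 / 0.63 ≈ 453.97 → 454.

454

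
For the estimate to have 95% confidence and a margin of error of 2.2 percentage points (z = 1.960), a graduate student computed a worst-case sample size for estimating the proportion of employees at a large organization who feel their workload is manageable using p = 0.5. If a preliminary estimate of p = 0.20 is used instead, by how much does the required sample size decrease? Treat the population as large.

Conservative (p = 0.5): n = 1.960² × 0.25 / 0.022² ≈ 1984.30 → 1985.
Using p = 0.20: p(1−p) = 0.1600, so n = 1.960² × 0.1600 / 0.022² ≈ 1269.95 → 1270.
Reduction: 1985 − 1270 = 715.

715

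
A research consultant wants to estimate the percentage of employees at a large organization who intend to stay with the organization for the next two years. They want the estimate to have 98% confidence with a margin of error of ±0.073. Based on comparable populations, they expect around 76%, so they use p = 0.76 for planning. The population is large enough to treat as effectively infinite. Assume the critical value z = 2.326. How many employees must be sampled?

With p = 0.76, p(1−p) = 0.1824.
n = z²·p(1−p)/E² = 2.326² × 0.1824 / 0.073² = 5.4103 × 0.1824 / 0.005329 ≈ 185.18.
Rounding up gives n = 186.

186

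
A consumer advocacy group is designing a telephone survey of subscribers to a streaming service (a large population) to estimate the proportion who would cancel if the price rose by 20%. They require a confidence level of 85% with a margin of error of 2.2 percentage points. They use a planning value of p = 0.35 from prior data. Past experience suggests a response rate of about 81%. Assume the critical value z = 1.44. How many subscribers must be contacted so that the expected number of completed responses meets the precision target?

1204

Completed interviews needed: n₀ = 1.44² × 0.2275 / 0.022² ≈ 974.68 → 975.
At an 81% response rate, contacts needed = 975 / 0.81 ≈ 1203.70 → 1204.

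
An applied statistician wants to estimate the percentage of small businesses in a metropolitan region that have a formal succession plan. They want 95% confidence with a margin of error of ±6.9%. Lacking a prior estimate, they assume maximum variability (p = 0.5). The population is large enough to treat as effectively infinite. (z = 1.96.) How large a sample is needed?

202

With p = 0.5, p(1−p) = 0.25.
n = z²·p(1−p)/E² = 1.96² × 0.2500 / 0.069² = 3.8416 × 0.2500 / 0.004761 ≈ 201.72.
Rounding up gives n = 202.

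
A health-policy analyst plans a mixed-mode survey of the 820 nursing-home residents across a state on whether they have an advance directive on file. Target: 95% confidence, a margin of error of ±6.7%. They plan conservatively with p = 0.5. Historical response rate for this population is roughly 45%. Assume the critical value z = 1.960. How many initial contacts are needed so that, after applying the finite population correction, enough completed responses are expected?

378

Completed interviews needed (unadjusted): n₀ = 1.960² × 0.2500 / 0.067² ≈ 213.95 → 214.
FPC for N = 820: n = 214 / (1 + 213/820) = 214 / 1.2598 ≈ 169.87 → 170.
At a 45% response rate, contacts needed = 170 / 0.45 ≈ 377.78 → 378.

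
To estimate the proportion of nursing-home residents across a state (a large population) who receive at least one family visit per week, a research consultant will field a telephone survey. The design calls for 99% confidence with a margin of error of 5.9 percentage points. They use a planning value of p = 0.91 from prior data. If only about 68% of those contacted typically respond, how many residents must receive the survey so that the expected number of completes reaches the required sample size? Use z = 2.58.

Completed interviews needed: n₀ = 2.58² × 0.0819 / 0.059² ≈ 156.61 → 157.
At a 68% response rate, contacts needed = 157 / 0.68 ≈ 230.88 → 231.

231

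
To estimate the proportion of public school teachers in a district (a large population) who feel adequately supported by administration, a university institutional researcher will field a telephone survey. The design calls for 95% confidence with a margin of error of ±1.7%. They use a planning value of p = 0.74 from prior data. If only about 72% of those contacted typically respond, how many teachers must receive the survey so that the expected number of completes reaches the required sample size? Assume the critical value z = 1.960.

3553

Completed interviews needed: n₀ = 1.960² × 0.1924 / 0.017² ≈ 2557.52 → 2558.
At a 72% response rate, contacts needed = 2558 / 0.72 ≈ 3552.78 → 3553.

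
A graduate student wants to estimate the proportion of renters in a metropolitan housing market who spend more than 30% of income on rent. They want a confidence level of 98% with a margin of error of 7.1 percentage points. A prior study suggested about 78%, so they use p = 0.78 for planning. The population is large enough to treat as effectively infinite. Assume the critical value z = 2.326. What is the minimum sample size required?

185

With p = 0.78, p(1−p) = 0.1716.
n = z²·p(1−p)/E² = 2.326² × 0.1716 / 0.071² = 5.4103 × 0.1716 / 0.005041 ≈ 184.17.
Rounding up gives n = 185.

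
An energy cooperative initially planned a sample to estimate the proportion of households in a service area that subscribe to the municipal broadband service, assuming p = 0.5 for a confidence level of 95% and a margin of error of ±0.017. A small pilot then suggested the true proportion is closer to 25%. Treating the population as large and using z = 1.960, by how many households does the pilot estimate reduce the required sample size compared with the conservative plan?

831

Conservative (p = 0.5): n = 1.960² × 0.25 / 0.017² ≈ 3323.18 → 3324.
Using p = 0.25: p(1−p) = 0.1875, so n = 1.960² × 0.1875 / 0.017² ≈ 2492.39 → 2493.
Reduction: 3324 − 2493 = 831.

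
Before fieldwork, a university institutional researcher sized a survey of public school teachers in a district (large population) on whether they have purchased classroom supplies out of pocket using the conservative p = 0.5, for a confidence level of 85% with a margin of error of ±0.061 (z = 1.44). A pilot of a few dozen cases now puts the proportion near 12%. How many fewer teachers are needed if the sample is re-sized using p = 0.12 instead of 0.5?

81

Conservative (p = 0.5): n = 1.44² × 0.25 / 0.061² ≈ 139.32 → 140.
Using p = 0.12: p(1−p) = 0.1056, so n = 1.44² × 0.1056 / 0.061² ≈ 58.85 → 59.
Reduction: 140 − 59 = 81.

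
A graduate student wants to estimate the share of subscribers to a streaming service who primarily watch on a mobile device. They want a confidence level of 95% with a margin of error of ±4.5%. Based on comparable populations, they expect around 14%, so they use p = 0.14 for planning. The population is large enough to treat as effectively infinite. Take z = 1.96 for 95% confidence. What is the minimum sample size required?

229

With p = 0.14, p(1−p) = 0.1204.
n = z²·p(1−p)/E² = 1.96² × 0.1204 / 0.045² = 3.8416 × 0.1204 / 0.002025 ≈ 228.41.
Rounding up gives n = 229.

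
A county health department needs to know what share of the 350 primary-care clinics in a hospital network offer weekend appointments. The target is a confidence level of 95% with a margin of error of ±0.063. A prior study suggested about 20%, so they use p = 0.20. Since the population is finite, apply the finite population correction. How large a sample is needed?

108

For 95% confidence, z = 1.960.
Unadjusted: n₀ = 1.960² × 0.20 × 0.80 / 0.063² ≈ 154.86, so n₀ = 155.
Finite population correction with N = 350: n = n₀ / (1 + (n₀−1)/N) = 155 / (1 + 154/350) = 155 / 1.4400 ≈ 107.64.
Rounding up, n = 108.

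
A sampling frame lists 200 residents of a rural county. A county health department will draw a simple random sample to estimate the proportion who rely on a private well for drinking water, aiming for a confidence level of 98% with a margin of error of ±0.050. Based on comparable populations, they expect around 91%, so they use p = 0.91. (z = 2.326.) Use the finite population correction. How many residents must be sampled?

Unadjusted: n₀ = 2.326² × 0.91 × 0.09 / 0.050² ≈ 177.24, so n₀ = 178.
Finite population correction with N = 200: n = n₀ / (1 + (n₀−1)/N) = 178 / (1 + 177/200) = 178 / 1.8850 ≈ 94.43.
Rounding up, n = 95.

95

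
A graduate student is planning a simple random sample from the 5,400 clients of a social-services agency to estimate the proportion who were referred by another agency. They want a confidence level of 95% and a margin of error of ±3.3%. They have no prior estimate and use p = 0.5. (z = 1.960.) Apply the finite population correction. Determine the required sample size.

Unadjusted: n₀ = 1.960² × 0.50 × 0.50 / 0.033² ≈ 881.91, so n₀ = 882.
Finite population correction with N = 5,400: n = n₀ / (1 + (n₀−1)/N) = 882 / (1 + 881/5400) = 882 / 1.1631 ≈ 758.29.
Rounding up, n = 759.

759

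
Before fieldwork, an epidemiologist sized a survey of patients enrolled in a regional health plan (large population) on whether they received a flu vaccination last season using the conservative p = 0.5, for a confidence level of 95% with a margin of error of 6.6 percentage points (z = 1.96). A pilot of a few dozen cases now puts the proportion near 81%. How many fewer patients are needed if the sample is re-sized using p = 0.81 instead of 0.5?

Conservative (p = 0.5): n = 1.96² × 0.25 / 0.066² ≈ 220.48 → 221.
Using p = 0.81: p(1−p) = 0.1539, so n = 1.96² × 0.1539 / 0.066² ≈ 135.73 → 136.
Reduction: 221 − 136 = 85.

85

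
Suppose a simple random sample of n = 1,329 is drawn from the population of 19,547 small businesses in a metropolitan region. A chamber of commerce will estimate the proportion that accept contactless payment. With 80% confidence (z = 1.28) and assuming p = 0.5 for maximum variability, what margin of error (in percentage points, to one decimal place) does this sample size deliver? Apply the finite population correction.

1.7

Finite-population factor: (N−n)/(N−1) = (19547−1329)/(19547−1) = 0.9321.
SE(p̂) = √[p(1−p)/n · (N−n)/(N−1)] = √[0.2500/1329 × 0.9321] = 0.01324.
E = z × SE = 1.28 × 0.01324 = 0.01695 ≈ 1.7 percentage points.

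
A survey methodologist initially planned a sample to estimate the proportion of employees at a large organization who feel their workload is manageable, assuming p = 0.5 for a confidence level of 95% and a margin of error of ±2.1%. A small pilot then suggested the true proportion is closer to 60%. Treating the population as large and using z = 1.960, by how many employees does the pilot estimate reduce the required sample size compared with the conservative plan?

87

Conservative (p = 0.5): n = 1.960² × 0.25 / 0.021² ≈ 2177.78 → 2178.
Using p = 0.60: p(1−p) = 0.2400, so n = 1.960² × 0.2400 / 0.021² ≈ 2090.67 → 2091.
Reduction: 2178 − 2091 = 87.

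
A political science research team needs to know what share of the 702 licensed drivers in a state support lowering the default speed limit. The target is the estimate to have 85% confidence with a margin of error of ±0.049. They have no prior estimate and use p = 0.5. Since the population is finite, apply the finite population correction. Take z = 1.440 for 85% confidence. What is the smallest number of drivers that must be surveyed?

166

Unadjusted: n₀ = 1.440² × 0.50 × 0.50 / 0.049² ≈ 215.91, so n₀ = 216.
Finite population correction with N = 702: n = n₀ / (1 + (n₀−1)/N) = 216 / (1 + 215/702) = 216 / 1.3063 ≈ 165.36.
Rounding up, n = 166.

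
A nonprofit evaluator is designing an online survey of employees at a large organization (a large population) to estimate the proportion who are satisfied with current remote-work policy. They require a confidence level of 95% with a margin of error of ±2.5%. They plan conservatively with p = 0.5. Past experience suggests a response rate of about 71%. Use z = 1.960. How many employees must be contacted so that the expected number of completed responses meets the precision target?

Completed interviews needed: n₀ = 1.960² × 0.2500 / 0.025² ≈ 1536.64 → 1537.
At a 71% response rate, contacts needed = 1537 / 0.71 ≈ 2164.79 → 2165.

2165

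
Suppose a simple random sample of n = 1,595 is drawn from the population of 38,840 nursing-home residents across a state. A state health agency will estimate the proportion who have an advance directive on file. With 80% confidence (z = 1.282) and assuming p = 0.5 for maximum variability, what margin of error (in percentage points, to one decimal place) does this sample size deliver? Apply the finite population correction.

1.6

Finite-population factor: (N−n)/(N−1) = (38840−1595)/(38840−1) = 0.9590.
SE(p̂) = √[p(1−p)/n · (N−n)/(N−1)] = √[0.2500/1595 × 0.9590] = 0.01226.
E = z × SE = 1.282 × 0.01226 = 0.01572 ≈ 1.6 percentage points.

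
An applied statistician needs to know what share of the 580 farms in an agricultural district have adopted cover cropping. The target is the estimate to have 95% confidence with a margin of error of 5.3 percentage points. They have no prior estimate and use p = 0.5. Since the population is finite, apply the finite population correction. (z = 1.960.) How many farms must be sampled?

216

Unadjusted: n₀ = 1.960² × 0.50 × 0.50 / 0.053² ≈ 341.90, so n₀ = 342.
Finite population correction with N = 580: n = n₀ / (1 + (n₀−1)/N) = 342 / (1 + 341/580) = 342 / 1.5879 ≈ 215.37.
Rounding up, n = 216.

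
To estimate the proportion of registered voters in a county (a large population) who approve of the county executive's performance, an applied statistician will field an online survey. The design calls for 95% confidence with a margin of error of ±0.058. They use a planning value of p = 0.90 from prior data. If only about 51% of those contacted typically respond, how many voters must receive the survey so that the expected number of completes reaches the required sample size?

For 95% confidence, z = 1.960.
Completed interviews needed: n₀ = 1.960² × 0.0900 / 0.058² ≈ 102.78 → 103.
At a 51% response rate, contacts needed = 103 / 0.51 ≈ 201.96 → 202.

202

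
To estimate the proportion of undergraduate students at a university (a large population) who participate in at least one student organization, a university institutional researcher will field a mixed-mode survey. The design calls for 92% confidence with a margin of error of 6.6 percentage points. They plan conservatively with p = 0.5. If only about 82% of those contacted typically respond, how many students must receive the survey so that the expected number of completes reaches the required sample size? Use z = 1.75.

215

Completed interviews needed: n₀ = 1.75² × 0.2500 / 0.066² ≈ 175.76 → 176.
At an 82% response rate, contacts needed = 176 / 0.82 ≈ 214.63 → 215.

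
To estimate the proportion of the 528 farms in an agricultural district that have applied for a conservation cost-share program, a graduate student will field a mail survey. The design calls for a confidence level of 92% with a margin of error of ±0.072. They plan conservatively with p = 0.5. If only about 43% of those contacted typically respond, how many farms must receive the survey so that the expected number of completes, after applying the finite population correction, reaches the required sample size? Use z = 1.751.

270

Completed interviews needed (unadjusted): n₀ = 1.751² × 0.2500 / 0.072² ≈ 147.86 → 148.
FPC for N = 528: n = 148 / (1 + 147/528) = 148 / 1.2784 ≈ 115.77 → 116.
At a 43% response rate, contacts needed = 116 / 0.43 ≈ 269.77 → 270.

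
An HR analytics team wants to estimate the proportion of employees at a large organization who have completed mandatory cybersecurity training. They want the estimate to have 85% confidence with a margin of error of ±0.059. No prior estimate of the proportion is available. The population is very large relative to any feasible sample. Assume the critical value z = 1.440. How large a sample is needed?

With no prior estimate, use p = 0.5, giving p(1−p) = 0.25.
n = z²·p(1−p)/E² = 1.440² × 0.2500 / 0.059² = 2.0736 × 0.2500 / 0.003481 ≈ 148.92.
Rounding up gives n = 149.

149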